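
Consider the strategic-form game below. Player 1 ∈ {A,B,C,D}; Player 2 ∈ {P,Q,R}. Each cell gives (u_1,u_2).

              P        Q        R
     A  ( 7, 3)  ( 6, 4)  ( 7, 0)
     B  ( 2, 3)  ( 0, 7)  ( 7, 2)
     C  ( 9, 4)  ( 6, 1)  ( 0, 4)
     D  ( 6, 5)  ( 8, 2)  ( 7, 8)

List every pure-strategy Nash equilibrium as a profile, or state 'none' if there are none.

(A,P): not NE [P1→C gives 9>7; P2→Q gives 4>3]
(A,Q): not NE [P1→D gives 8>6]
(A,R): not NE [P2→Q gives 4>0]
(B,P): not NE [P1→C gives 9>2; P2→Q gives 7>3]
(B,Q): not NE [P1→D gives 8>0]
(B,R): not NE [P2→Q gives 7>2]
(C,P): NE
(C,Q): not NE [P1→D gives 8>6; P2→R gives 4>1]
(C,R): not NE [P1→D gives 7>0]
(D,P): not NE [P1→C gives 9>6; P2→R gives 8>5]
(D,Q): not NE [P2→R gives 8>2]
(D,R): NE

PSNE = {(C,P), (D,R)}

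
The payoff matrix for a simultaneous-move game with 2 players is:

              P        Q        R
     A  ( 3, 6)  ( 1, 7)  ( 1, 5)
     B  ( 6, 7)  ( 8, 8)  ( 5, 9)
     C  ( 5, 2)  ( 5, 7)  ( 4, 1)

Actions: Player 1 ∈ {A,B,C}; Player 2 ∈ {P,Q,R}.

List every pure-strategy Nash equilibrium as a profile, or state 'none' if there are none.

NE set: (B,R)

(A,P): not NE [P1→B gives 6>3; P2→Q gives 7>6]
(A,Q): not NE [P1→B gives 8>1]
(A,R): not NE [P1→B gives 5>1; P2→Q gives 7>5]
(B,P): not NE [P2→R gives 9>7]
(B,Q): not NE [P2→R gives 9>8]
(B,R): NE
(C,P): not NE [P1→B gives 6>5; P2→Q gives 7>2]
(C,Q): not NE [P1→B gives 8>5]
(C,R): not NE [P1→B gives 5>4; P2→Q gives 7>1]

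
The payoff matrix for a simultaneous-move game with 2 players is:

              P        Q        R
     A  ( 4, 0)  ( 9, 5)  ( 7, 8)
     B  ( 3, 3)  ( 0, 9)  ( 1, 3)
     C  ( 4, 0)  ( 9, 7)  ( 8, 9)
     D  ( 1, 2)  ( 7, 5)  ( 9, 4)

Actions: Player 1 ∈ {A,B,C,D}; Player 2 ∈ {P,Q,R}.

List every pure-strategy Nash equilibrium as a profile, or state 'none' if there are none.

(A,P): not NE [P2→R gives 8>0]
(A,Q): not NE [P2→R gives 8>5]
(A,R): not NE [P1→D gives 9>7]
(B,P): not NE [P1→C gives 4>3; P2→Q gives 9>3]
(B,Q): not NE [P1→C gives 9>0]
(B,R): not NE [P1→D gives 9>1; P2→Q gives 9>3]
(C,P): not NE [P2→R gives 9>0]
(C,Q): not NE [P2→R gives 9>7]
(C,R): not NE [P1→D gives 9>8]
(D,P): not NE [P1→C gives 4>1; P2→Q gives 5>2]
(D,Q): not NE [P1→C gives 9>7]
(D,R): not NE [P2→Q gives 5>4]

Equilibria: none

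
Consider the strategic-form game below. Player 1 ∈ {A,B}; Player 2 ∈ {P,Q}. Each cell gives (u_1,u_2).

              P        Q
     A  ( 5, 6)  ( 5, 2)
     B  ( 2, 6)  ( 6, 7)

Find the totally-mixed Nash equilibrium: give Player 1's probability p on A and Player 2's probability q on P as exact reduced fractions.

(p,q) = (1/5, 1/4)

P1 indiff ⇒ q·5+(1-q)·5 = q·2+(1-q)·6 ⇒ q(3) = (1-q)(1) ⇒ q = 1/4
P2 indiff ⇒ p·6+(1-p)·6 = p·2+(1-p)·7 ⇒ p(4) = (1-p)(1) ⇒ p = 1/5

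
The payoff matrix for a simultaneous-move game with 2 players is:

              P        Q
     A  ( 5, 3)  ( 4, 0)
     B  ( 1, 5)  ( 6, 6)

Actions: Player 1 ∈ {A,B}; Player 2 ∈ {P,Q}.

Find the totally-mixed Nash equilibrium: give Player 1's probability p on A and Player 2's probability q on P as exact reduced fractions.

P1 indiff ⇒ q·5+(1-q)·4 = q·1+(1-q)·6 ⇒ q(4) = (1-q)(2) ⇒ q = 1/3
P2 indiff ⇒ p·3+(1-p)·5 = p·0+(1-p)·6 ⇒ p(3) = (1-p)(1) ⇒ p = 1/4

P1 mixes 1/4 on A; P2 mixes 1/3 on P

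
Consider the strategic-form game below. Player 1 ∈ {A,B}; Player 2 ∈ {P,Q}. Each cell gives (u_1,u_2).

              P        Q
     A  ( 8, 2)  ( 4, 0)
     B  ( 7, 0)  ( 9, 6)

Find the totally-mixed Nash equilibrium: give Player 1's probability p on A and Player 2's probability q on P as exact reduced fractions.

P1 indiff ⇒ q·8+(1-q)·4 = q·7+(1-q)·9 ⇒ q(1) = (1-q)(5) ⇒ q = 5/6
P2 indiff ⇒ p·2+(1-p)·0 = p·0+(1-p)·6 ⇒ p(2) = (1-p)(6) ⇒ p = 3/4

P1 mixes 3/4 on A; P2 mixes 5/6 on P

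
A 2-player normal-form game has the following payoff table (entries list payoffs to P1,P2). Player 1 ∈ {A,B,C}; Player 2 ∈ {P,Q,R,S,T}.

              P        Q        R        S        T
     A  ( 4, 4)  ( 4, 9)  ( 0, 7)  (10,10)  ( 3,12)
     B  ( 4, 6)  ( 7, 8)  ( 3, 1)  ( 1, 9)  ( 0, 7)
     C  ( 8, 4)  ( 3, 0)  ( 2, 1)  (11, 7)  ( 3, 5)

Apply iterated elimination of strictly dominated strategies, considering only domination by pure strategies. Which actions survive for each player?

P2 drop P (S beats it: A:10>4 B:9>6 C:7>4)
P2 drop Q (S beats it: A:10>9 B:9>8 C:7>0)
P2 drop R (S beats it: A:10>7 B:9>1 C:7>1)
P1 drop B (A beats it: S:10>1 T:3>0)
P1→{A,C} P2→{S,T}

Survivors P1:{A,C} P2:{S,T}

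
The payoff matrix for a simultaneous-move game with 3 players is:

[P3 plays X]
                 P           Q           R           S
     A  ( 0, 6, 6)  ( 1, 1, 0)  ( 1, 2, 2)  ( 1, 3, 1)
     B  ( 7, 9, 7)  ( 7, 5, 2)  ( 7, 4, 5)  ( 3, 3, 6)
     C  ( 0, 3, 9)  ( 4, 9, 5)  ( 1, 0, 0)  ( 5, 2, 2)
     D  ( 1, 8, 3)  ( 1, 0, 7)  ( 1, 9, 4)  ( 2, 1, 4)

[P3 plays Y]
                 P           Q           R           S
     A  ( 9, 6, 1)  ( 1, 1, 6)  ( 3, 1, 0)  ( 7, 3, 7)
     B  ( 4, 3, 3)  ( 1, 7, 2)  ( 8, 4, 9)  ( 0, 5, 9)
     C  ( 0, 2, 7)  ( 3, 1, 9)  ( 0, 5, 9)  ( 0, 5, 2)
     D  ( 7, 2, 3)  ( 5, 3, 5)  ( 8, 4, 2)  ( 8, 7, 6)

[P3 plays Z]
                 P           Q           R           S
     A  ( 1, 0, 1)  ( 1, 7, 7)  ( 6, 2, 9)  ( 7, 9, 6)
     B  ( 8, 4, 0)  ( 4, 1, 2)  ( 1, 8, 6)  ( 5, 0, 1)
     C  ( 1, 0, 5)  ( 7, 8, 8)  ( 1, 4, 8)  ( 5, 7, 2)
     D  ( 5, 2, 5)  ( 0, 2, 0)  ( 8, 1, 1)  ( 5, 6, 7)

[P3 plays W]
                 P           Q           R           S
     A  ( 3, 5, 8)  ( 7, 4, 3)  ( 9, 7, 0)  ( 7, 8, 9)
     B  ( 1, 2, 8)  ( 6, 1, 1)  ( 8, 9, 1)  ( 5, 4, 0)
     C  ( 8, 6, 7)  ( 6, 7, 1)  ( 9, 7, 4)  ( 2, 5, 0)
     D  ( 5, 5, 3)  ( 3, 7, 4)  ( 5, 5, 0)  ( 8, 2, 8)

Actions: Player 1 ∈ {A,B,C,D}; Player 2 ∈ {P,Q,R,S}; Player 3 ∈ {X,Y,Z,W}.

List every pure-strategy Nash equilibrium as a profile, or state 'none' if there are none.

No pure NE.

(A,P,X): not NE [P1→B gives 7>0; P3→W gives 8>6]
(A,P,Y): not NE [P3→W gives 8>1]
(A,P,Z): not NE [P1→B gives 8>1; P2→S gives 9>0; P3→W gives 8>1]
(A,P,W): not NE [P1→C gives 8>3; P2→S gives 8>5]
(A,Q,X): not NE [P1→B gives 7>1; P2→P gives 6>1; P3→Z gives 7>0]
(A,Q,Y): not NE [P1→D gives 5>1; P2→P gives 6>1; P3→Z gives 7>6]
(A,Q,Z): not NE [P1→C gives 7>1; P2→S gives 9>7]
(A,Q,W): not NE [P2→S gives 8>4; P3→Z gives 7>3]
(A,R,X): not NE [P1→B gives 7>1; P2→P gives 6>2; P3→Z gives 9>2]
(A,R,Y): not NE [P1→D gives 8>3; P2→P gives 6>1; P3→Z gives 9>0]
(A,R,Z): not NE [P1→D gives 8>6; P2→S gives 9>2]
(A,R,W): not NE [P2→S gives 8>7; P3→Z gives 9>0]
(A,S,X): not NE [P1→C gives 5>1; P2→P gives 6>3; P3→W gives 9>1]
(A,S,Y): not NE [P1→D gives 8>7; P2→P gives 6>3; P3→W gives 9>7]
(A,S,Z): not NE [P3→W gives 9>6]
(A,S,W): not NE [P1→D gives 8>7]
(B,P,X): not NE [P3→W gives 8>7]
(B,P,Y): not NE [P1→A gives 9>4; P2→Q gives 7>3; P3→W gives 8>3]
(B,P,Z): not NE [P2→R gives 8>4; P3→W gives 8>0]
(B,P,W): not NE [P1→C gives 8>1; P2→R gives 9>2]
(B,Q,X): not NE [P2→P gives 9>5]
(B,Q,Y): not NE [P1→D gives 5>1]
(B,Q,Z): not NE [P1→C gives 7>4; P2→R gives 8>1]
(B,Q,W): not NE [P1→A gives 7>6; P2→R gives 9>1; P3→Z gives 2>1]
(B,R,X): not NE [P2→P gives 9>4; P3→Y gives 9>5]
(B,R,Y): not NE [P2→Q gives 7>4]
(B,R,Z): not NE [P1→D gives 8>1; P3→Y gives 9>6]
(B,R,W): not NE [P1→C gives 9>8; P3→Y gives 9>1]
(B,S,X): not NE [P1→C gives 5>3; P2→P gives 9>3; P3→Y gives 9>6]
(B,S,Y): not NE [P1→D gives 8>0; P2→Q gives 7>5]
(B,S,Z): not NE [P1→A gives 7>5; P2→R gives 8>0; P3→Y gives 9>1]
(B,S,W): not NE [P1→D gives 8>5; P2→R gives 9>4; P3→Y gives 9>0]
(C,P,X): not NE [P1→B gives 7>0; P2→Q gives 9>3]
(C,P,Y): not NE [P1→A gives 9>0; P2→S gives 5>2; P3→X gives 9>7]
(C,P,Z): not NE [P1→B gives 8>1; P2→Q gives 8>0; P3→X gives 9>5]
(C,P,W): not NE [P2→R gives 7>6; P3→X gives 9>7]
(C,Q,X): not NE [P1→B gives 7>4; P3→Y gives 9>5]
(C,Q,Y): not NE [P1→D gives 5>3; P2→S gives 5>1]
(C,Q,Z): not NE [P3→Y gives 9>8]
(C,Q,W): not NE [P1→A gives 7>6; P3→Y gives 9>1]
(C,R,X): not NE [P1→B gives 7>1; P2→Q gives 9>0; P3→Y gives 9>0]
(C,R,Y): not NE [P1→D gives 8>0]
(C,R,Z): not NE [P1→D gives 8>1; P2→Q gives 8>4; P3→Y gives 9>8]
(C,R,W): not NE [P3→Y gives 9>4]
(C,S,X): not NE [P2→Q gives 9>2]
(C,S,Y): not NE [P1→D gives 8>0]
(C,S,Z): not NE [P1→A gives 7>5; P2→Q gives 8>7]
(C,S,W): not NE [P1→D gives 8>2; P2→R gives 7>5; P3→Z gives 2>0]
(D,P,X): not NE [P1→B gives 7>1; P2→R gives 9>8; P3→Z gives 5>3]
(D,P,Y): not NE [P1→A gives 9>7; P2→S gives 7>2; P3→Z gives 5>3]
(D,P,Z): not NE [P1→B gives 8>5; P2→S gives 6>2]
(D,P,W): not NE [P1→C gives 8>5; P2→Q gives 7>5; P3→Z gives 5>3]
(D,Q,X): not NE [P1→B gives 7>1; P2→R gives 9>0]
(D,Q,Y): not NE [P2→S gives 7>3; P3→X gives 7>5]
(D,Q,Z): not NE [P1→C gives 7>0; P2→S gives 6>2; P3→X gives 7>0]
(D,Q,W): not NE [P1→A gives 7>3; P3→X gives 7>4]
(D,R,X): not NE [P1→B gives 7>1]
(D,R,Y): not NE [P2→S gives 7>4; P3→X gives 4>2]
(D,R,Z): not NE [P2→S gives 6>1; P3→X gives 4>1]
(D,R,W): not NE [P1→C gives 9>5; P2→Q gives 7>5; P3→X gives 4>0]
(D,S,X): not NE [P1→C gives 5>2; P2→R gives 9>1; P3→W gives 8>4]
(D,S,Y): not NE [P3→W gives 8>6]
(D,S,Z): not NE [P1→A gives 7>5; P3→W gives 8>7]
(D,S,W): not NE [P2→Q gives 7>2]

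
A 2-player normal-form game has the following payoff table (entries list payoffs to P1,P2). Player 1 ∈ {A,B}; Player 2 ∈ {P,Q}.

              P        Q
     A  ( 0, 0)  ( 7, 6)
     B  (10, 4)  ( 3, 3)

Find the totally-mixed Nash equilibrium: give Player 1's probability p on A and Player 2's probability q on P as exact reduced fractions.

P1 indiff ⇒ q·0+(1-q)·7 = q·10+(1-q)·3 ⇒ q(-10) = (1-q)(-4) ⇒ q = 2/7
P2 indiff ⇒ p·0+(1-p)·4 = p·6+(1-p)·3 ⇒ p(-6) = (1-p)(-1) ⇒ p = 1/7

P1 mixes 1/7 on A; P2 mixes 2/7 on P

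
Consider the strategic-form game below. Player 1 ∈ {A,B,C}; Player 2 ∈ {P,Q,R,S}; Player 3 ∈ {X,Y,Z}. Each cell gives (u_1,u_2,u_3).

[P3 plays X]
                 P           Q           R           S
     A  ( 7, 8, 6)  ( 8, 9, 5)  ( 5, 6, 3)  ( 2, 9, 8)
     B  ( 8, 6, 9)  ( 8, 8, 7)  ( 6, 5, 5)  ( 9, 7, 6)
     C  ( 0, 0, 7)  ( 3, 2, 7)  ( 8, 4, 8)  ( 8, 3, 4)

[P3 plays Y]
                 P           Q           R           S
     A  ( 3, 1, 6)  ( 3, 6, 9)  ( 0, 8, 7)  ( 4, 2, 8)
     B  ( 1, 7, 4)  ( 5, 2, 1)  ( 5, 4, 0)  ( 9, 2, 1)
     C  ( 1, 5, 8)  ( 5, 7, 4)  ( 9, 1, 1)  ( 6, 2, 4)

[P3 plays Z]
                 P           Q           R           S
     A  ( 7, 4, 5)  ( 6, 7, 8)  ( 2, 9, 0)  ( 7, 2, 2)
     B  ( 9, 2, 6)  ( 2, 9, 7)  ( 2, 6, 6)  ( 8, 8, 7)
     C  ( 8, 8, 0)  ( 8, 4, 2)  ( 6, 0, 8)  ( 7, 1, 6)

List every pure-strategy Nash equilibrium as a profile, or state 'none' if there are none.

PSNE = {(B,Q,X), (C,R,X)}

(A,P,X): not NE [P1→B gives 8>7; P2→S gives 9>8]
(A,P,Y): not NE [P2→R gives 8>1]
(A,P,Z): not NE [P1→B gives 9>7; P2→R gives 9>4; P3→Y gives 6>5]
(A,Q,X): not NE [P3→Y gives 9>5]
(A,Q,Y): not NE [P1→C gives 5>3; P2→R gives 8>6]
(A,Q,Z): not NE [P1→C gives 8>6; P2→R gives 9>7; P3→Y gives 9>8]
(A,R,X): not NE [P1→C gives 8>5; P2→S gives 9>6; P3→Y gives 7>3]
(A,R,Y): not NE [P1→C gives 9>0]
(A,R,Z): not NE [P1→C gives 6>2; P3→Y gives 7>0]
(A,S,X): not NE [P1→B gives 9>2]
(A,S,Y): not NE [P1→B gives 9>4; P2→R gives 8>2]
(A,S,Z): not NE [P1→B gives 8>7; P2→R gives 9>2; P3→Y gives 8>2]
(B,P,X): not NE [P2→Q gives 8>6]
(B,P,Y): not NE [P1→A gives 3>1; P3→X gives 9>4]
(B,P,Z): not NE [P2→Q gives 9>2; P3→X gives 9>6]
(B,Q,X): NE
(B,Q,Y): not NE [P2→P gives 7>2; P3→Z gives 7>1]
(B,Q,Z): not NE [P1→C gives 8>2]
(B,R,X): not NE [P1→C gives 8>6; P2→Q gives 8>5; P3→Z gives 6>5]
(B,R,Y): not NE [P1→C gives 9>5; P2→P gives 7>4; P3→Z gives 6>0]
(B,R,Z): not NE [P1→C gives 6>2; P2→Q gives 9>6]
(B,S,X): not NE [P2→Q gives 8>7; P3→Z gives 7>6]
(B,S,Y): not NE [P2→P gives 7>2; P3→Z gives 7>1]
(B,S,Z): not NE [P2→Q gives 9>8]
(C,P,X): not NE [P1→B gives 8>0; P2→R gives 4>0; P3→Y gives 8>7]
(C,P,Y): not NE [P1→A gives 3>1; P2→Q gives 7>5]
(C,P,Z): not NE [P1→B gives 9>8; P3→Y gives 8>0]
(C,Q,X): not NE [P1→B gives 8>3; P2→R gives 4>2]
(C,Q,Y): not NE [P3→X gives 7>4]
(C,Q,Z): not NE [P2→P gives 8>4; P3→X gives 7>2]
(C,R,X): NE
(C,R,Y): not NE [P2→Q gives 7>1; P3→Z gives 8>1]
(C,R,Z): not NE [P2→P gives 8>0]
(C,S,X): not NE [P1→B gives 9>8; P2→R gives 4>3; P3→Z gives 6>4]
(C,S,Y): not NE [P1→B gives 9>6; P2→Q gives 7>2; P3→Z gives 6>4]
(C,S,Z): not NE [P1→B gives 8>7; P2→P gives 8>1]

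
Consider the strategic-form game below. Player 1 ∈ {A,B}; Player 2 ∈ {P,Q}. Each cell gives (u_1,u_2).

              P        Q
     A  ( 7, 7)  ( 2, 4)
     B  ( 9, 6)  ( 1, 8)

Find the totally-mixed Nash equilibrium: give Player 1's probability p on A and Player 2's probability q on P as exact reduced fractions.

P1 indiff ⇒ q·7+(1-q)·2 = q·9+(1-q)·1 ⇒ q(-2) = (1-q)(-1) ⇒ q = 1/3
P2 indiff ⇒ p·7+(1-p)·6 = p·4+(1-p)·8 ⇒ p(3) = (1-p)(2) ⇒ p = 2/5

p=2/5, q=1/3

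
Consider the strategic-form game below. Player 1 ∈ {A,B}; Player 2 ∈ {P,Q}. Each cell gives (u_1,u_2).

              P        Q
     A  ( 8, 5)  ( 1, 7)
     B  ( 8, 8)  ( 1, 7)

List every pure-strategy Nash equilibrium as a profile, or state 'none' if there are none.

(A,P): not NE [P2→Q gives 7>5]
(A,Q): NE
(B,P): NE
(B,Q): not NE [P2→P gives 8>7]

NE set: (A,Q), (B,P)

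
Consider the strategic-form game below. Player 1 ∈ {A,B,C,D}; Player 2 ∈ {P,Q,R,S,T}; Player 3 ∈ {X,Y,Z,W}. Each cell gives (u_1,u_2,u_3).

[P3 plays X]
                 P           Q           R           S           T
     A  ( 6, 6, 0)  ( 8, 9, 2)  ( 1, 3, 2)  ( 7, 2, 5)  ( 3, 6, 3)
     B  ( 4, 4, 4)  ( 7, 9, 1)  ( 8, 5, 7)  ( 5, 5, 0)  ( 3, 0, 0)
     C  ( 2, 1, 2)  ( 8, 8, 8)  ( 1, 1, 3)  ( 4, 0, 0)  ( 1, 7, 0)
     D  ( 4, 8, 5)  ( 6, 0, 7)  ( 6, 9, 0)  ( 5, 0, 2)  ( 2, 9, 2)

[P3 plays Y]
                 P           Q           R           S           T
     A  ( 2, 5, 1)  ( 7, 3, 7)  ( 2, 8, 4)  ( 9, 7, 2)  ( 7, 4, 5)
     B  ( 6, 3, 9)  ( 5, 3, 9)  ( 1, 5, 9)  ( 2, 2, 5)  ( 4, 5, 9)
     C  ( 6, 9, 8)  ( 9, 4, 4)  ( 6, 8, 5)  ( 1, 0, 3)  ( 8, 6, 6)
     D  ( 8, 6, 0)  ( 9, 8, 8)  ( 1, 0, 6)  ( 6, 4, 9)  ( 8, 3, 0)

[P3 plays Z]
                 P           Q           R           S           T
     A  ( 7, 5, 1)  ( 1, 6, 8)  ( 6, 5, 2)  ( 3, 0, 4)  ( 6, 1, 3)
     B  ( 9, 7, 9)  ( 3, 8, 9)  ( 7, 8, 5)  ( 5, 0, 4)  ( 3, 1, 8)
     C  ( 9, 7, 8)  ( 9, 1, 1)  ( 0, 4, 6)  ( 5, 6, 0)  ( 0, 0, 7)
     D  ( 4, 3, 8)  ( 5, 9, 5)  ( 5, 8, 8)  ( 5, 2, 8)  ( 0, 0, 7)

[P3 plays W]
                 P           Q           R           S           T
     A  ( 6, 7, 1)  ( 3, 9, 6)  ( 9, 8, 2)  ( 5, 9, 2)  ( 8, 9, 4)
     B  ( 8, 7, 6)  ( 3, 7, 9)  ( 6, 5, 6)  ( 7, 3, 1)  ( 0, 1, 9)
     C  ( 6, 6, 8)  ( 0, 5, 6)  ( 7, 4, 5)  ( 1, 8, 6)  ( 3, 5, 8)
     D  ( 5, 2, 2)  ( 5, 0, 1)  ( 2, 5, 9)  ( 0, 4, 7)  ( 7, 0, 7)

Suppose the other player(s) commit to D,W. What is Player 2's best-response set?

BR_2 = {R}

u_2(P vs D,W) = 2
u_2(Q vs D,W) = 0
u_2(R vs D,W) = 5
u_2(S vs D,W) = 4
u_2(T vs D,W) = 0
max payoff 5 at {R}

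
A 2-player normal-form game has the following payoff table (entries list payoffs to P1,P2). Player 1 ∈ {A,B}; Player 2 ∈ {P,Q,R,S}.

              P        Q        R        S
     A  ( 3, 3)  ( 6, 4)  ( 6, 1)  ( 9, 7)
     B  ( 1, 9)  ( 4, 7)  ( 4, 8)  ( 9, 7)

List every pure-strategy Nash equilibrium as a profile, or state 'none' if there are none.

NE set: (A,S)

(A,P): not NE [P2→S gives 7>3]
(A,Q): not NE [P2→S gives 7>4]
(A,R): not NE [P2→S gives 7>1]
(A,S): NE
(B,P): not NE [P1→A gives 3>1]
(B,Q): not NE [P1→A gives 6>4; P2→P gives 9>7]
(B,R): not NE [P1→A gives 6>4; P2→P gives 9>8]
(B,S): not NE [P2→P gives 9>7]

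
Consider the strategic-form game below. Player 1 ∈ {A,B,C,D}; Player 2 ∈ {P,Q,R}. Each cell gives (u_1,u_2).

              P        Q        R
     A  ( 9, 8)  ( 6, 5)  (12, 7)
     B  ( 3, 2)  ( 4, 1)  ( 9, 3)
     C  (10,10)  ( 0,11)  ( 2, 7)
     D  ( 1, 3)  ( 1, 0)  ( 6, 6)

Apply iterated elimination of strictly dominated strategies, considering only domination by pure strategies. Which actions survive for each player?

Remaining: P1:{A,C} P2:{P,Q}

P1 drop B (A beats it: P:9>3 Q:6>4 R:12>9)
P1 drop D (A beats it: P:9>1 Q:6>1 R:12>6)
P2 drop R (P beats it: A:8>7 C:10>7)
P1→{A,C} P2→{P,Q}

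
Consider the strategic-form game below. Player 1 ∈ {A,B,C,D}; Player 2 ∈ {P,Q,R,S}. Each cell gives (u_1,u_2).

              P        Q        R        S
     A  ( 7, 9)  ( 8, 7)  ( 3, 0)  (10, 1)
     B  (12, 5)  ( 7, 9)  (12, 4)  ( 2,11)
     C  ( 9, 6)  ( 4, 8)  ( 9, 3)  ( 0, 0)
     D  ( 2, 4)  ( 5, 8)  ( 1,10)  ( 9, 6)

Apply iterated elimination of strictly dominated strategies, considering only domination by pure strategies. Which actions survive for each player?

P1 drop C (B beats it: P:12>9 Q:7>4 R:12>9 S:2>0)
P1 drop D (A beats it: P:7>2 Q:8>5 R:3>1 S:10>9)
P2 drop R (P beats it: A:9>0 B:5>4)
P1→{A,B} P2→{P,Q,S}

Remaining: P1:{A,B} P2:{P,Q,S}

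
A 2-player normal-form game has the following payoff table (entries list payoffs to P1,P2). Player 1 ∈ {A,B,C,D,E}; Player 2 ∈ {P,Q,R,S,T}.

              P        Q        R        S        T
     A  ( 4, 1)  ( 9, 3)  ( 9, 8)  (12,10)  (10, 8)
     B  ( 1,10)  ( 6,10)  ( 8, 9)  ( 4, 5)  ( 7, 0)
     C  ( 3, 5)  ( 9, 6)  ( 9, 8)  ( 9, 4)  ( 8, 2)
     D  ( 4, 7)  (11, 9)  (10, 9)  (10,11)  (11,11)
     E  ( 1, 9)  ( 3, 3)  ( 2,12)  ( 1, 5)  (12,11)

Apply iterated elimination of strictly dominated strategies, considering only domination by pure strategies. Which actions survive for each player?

P1 drop B (A beats it: P:4>1 Q:9>6 R:9>8 S:12>4 T:10>7)
P1 drop C (D beats it: P:4>3 Q:11>9 R:10>9 S:10>9 T:11>8)
P2 drop P (R beats it: A:8>1 D:9>7 E:12>9)
P2 drop Q (S beats it: A:10>3 D:11>9 E:5>3)
P1→{A,D,E} P2→{R,S,T}

Survivors P1:{A,D,E} P2:{R,S,T}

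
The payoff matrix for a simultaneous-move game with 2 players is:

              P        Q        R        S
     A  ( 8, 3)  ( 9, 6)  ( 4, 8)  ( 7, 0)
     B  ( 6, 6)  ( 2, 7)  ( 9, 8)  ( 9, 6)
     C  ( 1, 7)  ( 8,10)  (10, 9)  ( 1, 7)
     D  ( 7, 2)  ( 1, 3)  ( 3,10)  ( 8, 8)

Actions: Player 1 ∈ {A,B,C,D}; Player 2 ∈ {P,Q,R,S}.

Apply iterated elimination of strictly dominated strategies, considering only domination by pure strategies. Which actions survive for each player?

Survivors P1:{A,C} P2:{Q,R}

P2 drop P (Q beats it: A:6>3 B:7>6 C:10>7 D:3>2)
P1 drop D (B beats it: Q:2>1 R:9>3 S:9>8)
P2 drop S (Q beats it: A:6>0 B:7>6 C:10>7)
P1 drop B (C beats it: Q:8>2 R:10>9)
P1→{A,C} P2→{Q,R}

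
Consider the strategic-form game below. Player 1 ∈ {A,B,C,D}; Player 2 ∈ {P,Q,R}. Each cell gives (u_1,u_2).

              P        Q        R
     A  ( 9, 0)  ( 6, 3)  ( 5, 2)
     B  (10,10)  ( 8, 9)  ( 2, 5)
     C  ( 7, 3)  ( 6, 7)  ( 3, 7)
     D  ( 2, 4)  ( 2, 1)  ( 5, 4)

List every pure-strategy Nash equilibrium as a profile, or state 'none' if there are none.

(A,P): not NE [P1→B gives 10>9; P2→Q gives 3>0]
(A,Q): not NE [P1→B gives 8>6]
(A,R): not NE [P2→Q gives 3>2]
(B,P): NE
(B,Q): not NE [P2→P gives 10>9]
(B,R): not NE [P1→D gives 5>2; P2→P gives 10>5]
(C,P): not NE [P1→B gives 10>7; P2→R gives 7>3]
(C,Q): not NE [P1→B gives 8>6]
(C,R): not NE [P1→D gives 5>3]
(D,P): not NE [P1→B gives 10>2]
(D,Q): not NE [P1→B gives 8>2; P2→R gives 4>1]
(D,R): NE

PSNE = {(B,P), (D,R)}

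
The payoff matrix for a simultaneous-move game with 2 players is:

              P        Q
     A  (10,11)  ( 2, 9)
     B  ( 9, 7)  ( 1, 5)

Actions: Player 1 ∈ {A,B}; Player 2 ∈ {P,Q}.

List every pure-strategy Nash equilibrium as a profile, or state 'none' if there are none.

(A,P): NE
(A,Q): not NE [P2→P gives 11>9]
(B,P): not NE [P1→A gives 10>9]
(B,Q): not NE [P1→A gives 2>1; P2→P gives 7>5]

PSNE = {(A,P)}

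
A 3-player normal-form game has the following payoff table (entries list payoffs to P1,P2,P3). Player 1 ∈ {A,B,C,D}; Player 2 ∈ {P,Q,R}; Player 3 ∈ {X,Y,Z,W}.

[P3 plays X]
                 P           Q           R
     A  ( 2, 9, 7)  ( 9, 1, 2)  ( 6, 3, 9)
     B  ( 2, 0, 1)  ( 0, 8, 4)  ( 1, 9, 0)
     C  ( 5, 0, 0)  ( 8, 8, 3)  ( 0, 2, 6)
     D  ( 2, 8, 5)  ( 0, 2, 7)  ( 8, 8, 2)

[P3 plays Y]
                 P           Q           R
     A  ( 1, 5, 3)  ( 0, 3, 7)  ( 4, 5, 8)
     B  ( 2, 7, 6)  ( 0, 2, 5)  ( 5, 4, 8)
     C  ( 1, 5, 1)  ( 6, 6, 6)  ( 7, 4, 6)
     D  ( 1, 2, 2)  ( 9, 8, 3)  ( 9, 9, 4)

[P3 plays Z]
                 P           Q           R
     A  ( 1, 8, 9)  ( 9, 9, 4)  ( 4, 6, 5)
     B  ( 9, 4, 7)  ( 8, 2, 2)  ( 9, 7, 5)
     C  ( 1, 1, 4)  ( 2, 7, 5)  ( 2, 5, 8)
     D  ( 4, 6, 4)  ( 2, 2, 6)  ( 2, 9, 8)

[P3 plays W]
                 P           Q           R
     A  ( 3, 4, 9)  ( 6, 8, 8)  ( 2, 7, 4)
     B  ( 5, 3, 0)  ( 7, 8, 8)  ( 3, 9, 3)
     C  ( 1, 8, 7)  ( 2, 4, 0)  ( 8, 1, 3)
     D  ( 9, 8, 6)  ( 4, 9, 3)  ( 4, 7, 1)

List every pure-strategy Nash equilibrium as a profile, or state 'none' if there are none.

(A,P,X): not NE [P1→C gives 5>2; P3→W gives 9>7]
(A,P,Y): not NE [P1→B gives 2>1; P3→W gives 9>3]
(A,P,Z): not NE [P1→B gives 9>1; P2→Q gives 9>8]
(A,P,W): not NE [P1→D gives 9>3; P2→Q gives 8>4]
(A,Q,X): not NE [P2→P gives 9>1; P3→W gives 8>2]
(A,Q,Y): not NE [P1→D gives 9>0; P2→R gives 5>3; P3→W gives 8>7]
(A,Q,Z): not NE [P3→W gives 8>4]
(A,Q,W): not NE [P1→B gives 7>6]
(A,R,X): not NE [P1→D gives 8>6; P2→P gives 9>3]
(A,R,Y): not NE [P1→D gives 9>4; P3→X gives 9>8]
(A,R,Z): not NE [P1→B gives 9>4; P2→Q gives 9>6; P3→X gives 9>5]
(A,R,W): not NE [P1→C gives 8>2; P2→Q gives 8>7; P3→X gives 9>4]
(B,P,X): not NE [P1→C gives 5>2; P2→R gives 9>0; P3→Z gives 7>1]
(B,P,Y): not NE [P3→Z gives 7>6]
(B,P,Z): not NE [P2→R gives 7>4]
(B,P,W): not NE [P1→D gives 9>5; P2→R gives 9>3; P3→Z gives 7>0]
(B,Q,X): not NE [P1→A gives 9>0; P2→R gives 9>8; P3→W gives 8>4]
(B,Q,Y): not NE [P1→D gives 9>0; P2→P gives 7>2; P3→W gives 8>5]
(B,Q,Z): not NE [P1→A gives 9>8; P2→R gives 7>2; P3→W gives 8>2]
(B,Q,W): not NE [P2→R gives 9>8]
(B,R,X): not NE [P1→D gives 8>1; P3→Y gives 8>0]
(B,R,Y): not NE [P1→D gives 9>5; P2→P gives 7>4]
(B,R,Z): not NE [P3→Y gives 8>5]
(B,R,W): not NE [P1→C gives 8>3; P3→Y gives 8>3]
(C,P,X): not NE [P2→Q gives 8>0; P3→W gives 7>0]
(C,P,Y): not NE [P1→B gives 2>1; P2→Q gives 6>5; P3→W gives 7>1]
(C,P,Z): not NE [P1→B gives 9>1; P2→Q gives 7>1; P3→W gives 7>4]
(C,P,W): not NE [P1→D gives 9>1]
(C,Q,X): not NE [P1→A gives 9>8; P3→Y gives 6>3]
(C,Q,Y): not NE [P1→D gives 9>6]
(C,Q,Z): not NE [P1→A gives 9>2; P3→Y gives 6>5]
(C,Q,W): not NE [P1→B gives 7>2; P2→P gives 8>4; P3→Y gives 6>0]
(C,R,X): not NE [P1→D gives 8>0; P2→Q gives 8>2; P3→Z gives 8>6]
(C,R,Y): not NE [P1→D gives 9>7; P2→Q gives 6>4; P3→Z gives 8>6]
(C,R,Z): not NE [P1→B gives 9>2; P2→Q gives 7>5]
(C,R,W): not NE [P2→P gives 8>1; P3→Z gives 8>3]
(D,P,X): not NE [P1→C gives 5>2; P3→W gives 6>5]
(D,P,Y): not NE [P1→B gives 2>1; P2→R gives 9>2; P3→W gives 6>2]
(D,P,Z): not NE [P1→B gives 9>4; P2→R gives 9>6; P3→W gives 6>4]
(D,P,W): not NE [P2→Q gives 9>8]
(D,Q,X): not NE [P1→A gives 9>0; P2→R gives 8>2]
(D,Q,Y): not NE [P2→R gives 9>8; P3→X gives 7>3]
(D,Q,Z): not NE [P1→A gives 9>2; P2→R gives 9>2; P3→X gives 7>6]
(D,Q,W): not NE [P1→B gives 7>4; P3→X gives 7>3]
(D,R,X): not NE [P3→Z gives 8>2]
(D,R,Y): not NE [P3→Z gives 8>4]
(D,R,Z): not NE [P1→B gives 9>2]
(D,R,W): not NE [P1→C gives 8>4; P2→Q gives 9>7; P3→Z gives 8>1]

No pure NE.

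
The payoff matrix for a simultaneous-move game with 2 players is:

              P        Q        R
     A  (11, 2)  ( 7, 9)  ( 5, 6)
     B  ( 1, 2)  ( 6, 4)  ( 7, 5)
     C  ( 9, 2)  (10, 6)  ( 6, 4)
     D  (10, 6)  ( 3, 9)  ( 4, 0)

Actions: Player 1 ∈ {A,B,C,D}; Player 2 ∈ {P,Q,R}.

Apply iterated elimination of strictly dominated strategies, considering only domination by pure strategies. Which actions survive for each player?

P1 drop D (A beats it: P:11>10 Q:7>3 R:5>4)
P2 drop P (Q beats it: A:9>2 B:4>2 C:6>2)
P1 drop A (C beats it: Q:10>7 R:6>5)
P1→{B,C} P2→{Q,R}

Remaining: P1:{B,C} P2:{Q,R}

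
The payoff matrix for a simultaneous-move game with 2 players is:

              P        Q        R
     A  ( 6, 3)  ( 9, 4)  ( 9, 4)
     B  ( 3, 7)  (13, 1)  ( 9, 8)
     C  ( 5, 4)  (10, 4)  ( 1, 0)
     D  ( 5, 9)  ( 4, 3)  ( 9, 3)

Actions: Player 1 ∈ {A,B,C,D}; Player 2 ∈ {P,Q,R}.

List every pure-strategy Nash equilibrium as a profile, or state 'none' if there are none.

PSNE = {(A,R), (B,R)}

(A,P): not NE [P2→R gives 4>3]
(A,Q): not NE [P1→B gives 13>9]
(A,R): NE
(B,P): not NE [P1→A gives 6>3; P2→R gives 8>7]
(B,Q): not NE [P2→R gives 8>1]
(B,R): NE
(C,P): not NE [P1→A gives 6>5]
(C,Q): not NE [P1→B gives 13>10]
(C,R): not NE [P1→D gives 9>1; P2→Q gives 4>0]
(D,P): not NE [P1→A gives 6>5]
(D,Q): not NE [P1→B gives 13>4; P2→P gives 9>3]
(D,R): not NE [P2→P gives 9>3]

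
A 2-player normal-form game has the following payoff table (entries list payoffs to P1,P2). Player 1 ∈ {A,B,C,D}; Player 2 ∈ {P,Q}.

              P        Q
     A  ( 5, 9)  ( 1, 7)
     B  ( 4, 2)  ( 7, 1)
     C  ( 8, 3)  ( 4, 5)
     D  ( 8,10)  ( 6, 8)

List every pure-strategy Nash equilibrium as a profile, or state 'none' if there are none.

(A,P): not NE [P1→D gives 8>5]
(A,Q): not NE [P1→B gives 7>1; P2→P gives 9>7]
(B,P): not NE [P1→D gives 8>4]
(B,Q): not NE [P2→P gives 2>1]
(C,P): not NE [P2→Q gives 5>3]
(C,Q): not NE [P1→B gives 7>4]
(D,P): NE
(D,Q): not NE [P1→B gives 7>6; P2→P gives 10>8]

PSNE = {(D,P)}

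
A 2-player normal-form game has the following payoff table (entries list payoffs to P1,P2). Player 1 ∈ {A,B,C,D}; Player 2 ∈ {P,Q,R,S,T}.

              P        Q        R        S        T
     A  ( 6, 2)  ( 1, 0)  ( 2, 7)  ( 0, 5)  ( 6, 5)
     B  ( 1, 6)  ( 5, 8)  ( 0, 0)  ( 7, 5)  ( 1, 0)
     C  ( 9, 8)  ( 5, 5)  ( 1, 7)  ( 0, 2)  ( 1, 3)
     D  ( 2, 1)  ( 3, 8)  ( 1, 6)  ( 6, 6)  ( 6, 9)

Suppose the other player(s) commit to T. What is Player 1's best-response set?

BR_1 = {A,D}

u_1(A vs T) = 6
u_1(B vs T) = 1
u_1(C vs T) = 1
u_1(D vs T) = 6
max payoff 6 at {A,D}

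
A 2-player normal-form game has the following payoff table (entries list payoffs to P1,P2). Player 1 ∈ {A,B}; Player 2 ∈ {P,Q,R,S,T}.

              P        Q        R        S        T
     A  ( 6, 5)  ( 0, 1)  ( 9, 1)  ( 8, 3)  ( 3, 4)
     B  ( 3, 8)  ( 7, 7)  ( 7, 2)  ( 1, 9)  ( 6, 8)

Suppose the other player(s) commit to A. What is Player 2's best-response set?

u_2(P vs A) = 5
u_2(Q vs A) = 1
u_2(R vs A) = 1
u_2(S vs A) = 3
u_2(T vs A) = 4
max payoff 5 at {P}

P2 best: {P}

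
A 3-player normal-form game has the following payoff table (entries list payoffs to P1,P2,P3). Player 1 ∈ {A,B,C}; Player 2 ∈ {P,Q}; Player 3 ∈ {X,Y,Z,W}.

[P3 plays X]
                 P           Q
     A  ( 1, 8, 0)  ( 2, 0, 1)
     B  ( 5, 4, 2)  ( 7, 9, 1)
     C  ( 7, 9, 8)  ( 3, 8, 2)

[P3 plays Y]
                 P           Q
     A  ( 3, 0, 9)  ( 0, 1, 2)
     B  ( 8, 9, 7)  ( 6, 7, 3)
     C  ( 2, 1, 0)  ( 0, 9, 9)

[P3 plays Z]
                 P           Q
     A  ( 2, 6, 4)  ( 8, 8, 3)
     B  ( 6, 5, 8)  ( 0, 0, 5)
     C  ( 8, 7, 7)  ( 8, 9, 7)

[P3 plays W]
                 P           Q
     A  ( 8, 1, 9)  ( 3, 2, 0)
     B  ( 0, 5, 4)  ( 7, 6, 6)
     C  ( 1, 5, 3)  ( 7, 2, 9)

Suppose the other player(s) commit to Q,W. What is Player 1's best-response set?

BR_1 = {B,C}

u_1(A vs Q,W) = 3
u_1(B vs Q,W) = 7
u_1(C vs Q,W) = 7
max payoff 7 at {B,C}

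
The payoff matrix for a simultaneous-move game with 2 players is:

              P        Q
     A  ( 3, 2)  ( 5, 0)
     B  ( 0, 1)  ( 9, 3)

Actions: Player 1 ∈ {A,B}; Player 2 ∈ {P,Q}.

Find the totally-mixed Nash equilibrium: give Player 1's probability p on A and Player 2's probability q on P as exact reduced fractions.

(p,q) = (1/2, 4/7)

P1 indiff ⇒ q·3+(1-q)·5 = q·0+(1-q)·9 ⇒ q(3) = (1-q)(4) ⇒ q = 4/7
P2 indiff ⇒ p·2+(1-p)·1 = p·0+(1-p)·3 ⇒ p(2) = (1-p)(2) ⇒ p = 1/2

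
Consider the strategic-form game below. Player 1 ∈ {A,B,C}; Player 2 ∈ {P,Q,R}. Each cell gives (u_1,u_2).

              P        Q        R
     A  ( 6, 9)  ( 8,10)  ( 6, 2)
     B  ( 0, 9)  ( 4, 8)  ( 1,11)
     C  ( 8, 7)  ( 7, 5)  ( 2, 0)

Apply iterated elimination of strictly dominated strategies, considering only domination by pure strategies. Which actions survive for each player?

Survivors P1:{A,C} P2:{P,Q}

P1 drop B (A beats it: P:6>0 Q:8>4 R:6>1)
P2 drop R (P beats it: A:9>2 C:7>0)
P1→{A,C} P2→{P,Q}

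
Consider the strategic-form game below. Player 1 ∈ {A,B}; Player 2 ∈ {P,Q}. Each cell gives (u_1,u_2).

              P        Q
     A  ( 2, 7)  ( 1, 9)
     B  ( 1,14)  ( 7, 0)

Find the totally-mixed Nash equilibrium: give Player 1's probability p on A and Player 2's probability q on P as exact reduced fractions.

(p,q) = (7/8, 6/7)

P1 indiff ⇒ q·2+(1-q)·1 = q·1+(1-q)·7 ⇒ q(1) = (1-q)(6) ⇒ q = 6/7
P2 indiff ⇒ p·7+(1-p)·14 = p·9+(1-p)·0 ⇒ p(-2) = (1-p)(-14) ⇒ p = 7/8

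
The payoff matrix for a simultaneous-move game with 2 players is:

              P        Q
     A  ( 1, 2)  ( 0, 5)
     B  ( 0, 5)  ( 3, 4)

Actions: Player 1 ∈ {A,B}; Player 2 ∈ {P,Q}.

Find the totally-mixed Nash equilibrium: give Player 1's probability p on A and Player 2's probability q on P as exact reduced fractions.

P1 indiff ⇒ q·1+(1-q)·0 = q·0+(1-q)·3 ⇒ q(1) = (1-q)(3) ⇒ q = 3/4
P2 indiff ⇒ p·2+(1-p)·5 = p·5+(1-p)·4 ⇒ p(-3) = (1-p)(-1) ⇒ p = 1/4

p=1/4, q=3/4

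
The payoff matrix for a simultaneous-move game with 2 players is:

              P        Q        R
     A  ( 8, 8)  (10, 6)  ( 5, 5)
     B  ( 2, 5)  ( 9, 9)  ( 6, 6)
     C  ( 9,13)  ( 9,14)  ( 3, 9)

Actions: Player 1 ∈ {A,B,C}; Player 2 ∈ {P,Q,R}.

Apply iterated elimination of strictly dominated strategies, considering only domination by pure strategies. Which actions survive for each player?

Remaining: P1:{A,C} P2:{P,Q}

P2 drop R (Q beats it: A:6>5 B:9>6 C:14>9)
P1 drop B (A beats it: P:8>2 Q:10>9)
P1→{A,C} P2→{P,Q}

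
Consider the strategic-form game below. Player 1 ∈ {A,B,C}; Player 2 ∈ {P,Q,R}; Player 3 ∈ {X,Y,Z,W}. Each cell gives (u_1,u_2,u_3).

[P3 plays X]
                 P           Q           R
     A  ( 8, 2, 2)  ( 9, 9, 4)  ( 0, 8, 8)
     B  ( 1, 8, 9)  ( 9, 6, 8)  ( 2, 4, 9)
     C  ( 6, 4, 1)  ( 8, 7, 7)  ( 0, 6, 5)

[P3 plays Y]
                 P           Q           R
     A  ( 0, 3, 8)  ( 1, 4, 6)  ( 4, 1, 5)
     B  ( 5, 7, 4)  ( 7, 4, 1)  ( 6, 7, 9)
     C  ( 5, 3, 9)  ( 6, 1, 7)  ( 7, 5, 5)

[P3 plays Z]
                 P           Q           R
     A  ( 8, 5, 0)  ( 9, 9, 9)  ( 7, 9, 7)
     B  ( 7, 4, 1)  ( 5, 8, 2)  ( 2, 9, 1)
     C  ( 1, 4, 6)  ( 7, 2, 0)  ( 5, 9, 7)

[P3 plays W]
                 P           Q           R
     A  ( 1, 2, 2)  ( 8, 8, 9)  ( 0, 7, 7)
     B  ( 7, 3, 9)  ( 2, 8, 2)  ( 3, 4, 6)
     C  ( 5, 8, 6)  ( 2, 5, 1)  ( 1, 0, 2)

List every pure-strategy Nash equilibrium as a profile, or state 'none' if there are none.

(A,P,X): not NE [P2→Q gives 9>2; P3→Y gives 8>2]
(A,P,Y): not NE [P1→C gives 5>0; P2→Q gives 4>3]
(A,P,Z): not NE [P2→R gives 9>5; P3→Y gives 8>0]
(A,P,W): not NE [P1→B gives 7>1; P2→Q gives 8>2; P3→Y gives 8>2]
(A,Q,X): not NE [P3→W gives 9>4]
(A,Q,Y): not NE [P1→B gives 7>1; P3→W gives 9>6]
(A,Q,Z): NE
(A,Q,W): NE
(A,R,X): not NE [P1→B gives 2>0; P2→Q gives 9>8]
(A,R,Y): not NE [P1→C gives 7>4; P2→Q gives 4>1; P3→X gives 8>5]
(A,R,Z): not NE [P3→X gives 8>7]
(A,R,W): not NE [P1→B gives 3>0; P2→Q gives 8>7; P3→X gives 8>7]
(B,P,X): not NE [P1→A gives 8>1]
(B,P,Y): not NE [P3→W gives 9>4]
(B,P,Z): not NE [P1→A gives 8>7; P2→R gives 9>4; P3→W gives 9>1]
(B,P,W): not NE [P2→Q gives 8>3]
(B,Q,X): not NE [P2→P gives 8>6]
(B,Q,Y): not NE [P2→R gives 7>4; P3→X gives 8>1]
(B,Q,Z): not NE [P1→A gives 9>5; P2→R gives 9>8; P3→X gives 8>2]
(B,Q,W): not NE [P1→A gives 8>2; P3→X gives 8>2]
(B,R,X): not NE [P2→P gives 8>4]
(B,R,Y): not NE [P1→C gives 7>6]
(B,R,Z): not NE [P1→A gives 7>2; P3→Y gives 9>1]
(B,R,W): not NE [P2→Q gives 8>4; P3→Y gives 9>6]
(C,P,X): not NE [P1→A gives 8>6; P2→Q gives 7>4; P3→Y gives 9>1]
(C,P,Y): not NE [P2→R gives 5>3]
(C,P,Z): not NE [P1→A gives 8>1; P2→R gives 9>4; P3→Y gives 9>6]
(C,P,W): not NE [P1→B gives 7>5; P3→Y gives 9>6]
(C,Q,X): not NE [P1→B gives 9>8]
(C,Q,Y): not NE [P1→B gives 7>6; P2→R gives 5>1]
(C,Q,Z): not NE [P1→A gives 9>7; P2→R gives 9>2; P3→Y gives 7>0]
(C,Q,W): not NE [P1→A gives 8>2; P2→P gives 8>5; P3→Y gives 7>1]
(C,R,X): not NE [P1→B gives 2>0; P2→Q gives 7>6; P3→Z gives 7>5]
(C,R,Y): not NE [P3→Z gives 7>5]
(C,R,Z): not NE [P1→A gives 7>5]
(C,R,W): not NE [P1→B gives 3>1; P2→P gives 8>0; P3→Z gives 7>2]

PSNE = {(A,Q,Z), (A,Q,W)}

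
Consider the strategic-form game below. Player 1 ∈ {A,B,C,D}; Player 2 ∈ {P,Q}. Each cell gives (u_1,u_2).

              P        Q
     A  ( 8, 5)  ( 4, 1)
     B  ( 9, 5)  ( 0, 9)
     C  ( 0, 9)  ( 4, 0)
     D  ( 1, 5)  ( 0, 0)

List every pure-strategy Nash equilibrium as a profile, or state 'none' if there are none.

PSNE: ∅

(A,P): not NE [P1→B gives 9>8]
(A,Q): not NE [P2→P gives 5>1]
(B,P): not NE [P2→Q gives 9>5]
(B,Q): not NE [P1→C gives 4>0]
(C,P): not NE [P1→B gives 9>0]
(C,Q): not NE [P2→P gives 9>0]
(D,P): not NE [P1→B gives 9>1]
(D,Q): not NE [P1→C gives 4>0; P2→P gives 5>0]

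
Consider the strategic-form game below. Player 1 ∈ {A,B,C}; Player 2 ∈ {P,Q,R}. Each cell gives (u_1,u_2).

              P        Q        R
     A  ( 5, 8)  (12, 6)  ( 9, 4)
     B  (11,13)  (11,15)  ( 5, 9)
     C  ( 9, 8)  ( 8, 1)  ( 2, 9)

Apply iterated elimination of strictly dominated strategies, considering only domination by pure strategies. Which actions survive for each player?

IESDS → P1:{A,B} P2:{P,Q}

P1 drop C (B beats it: P:11>9 Q:11>8 R:5>2)
P2 drop R (P beats it: A:8>4 B:13>9)
P1→{A,B} P2→{P,Q}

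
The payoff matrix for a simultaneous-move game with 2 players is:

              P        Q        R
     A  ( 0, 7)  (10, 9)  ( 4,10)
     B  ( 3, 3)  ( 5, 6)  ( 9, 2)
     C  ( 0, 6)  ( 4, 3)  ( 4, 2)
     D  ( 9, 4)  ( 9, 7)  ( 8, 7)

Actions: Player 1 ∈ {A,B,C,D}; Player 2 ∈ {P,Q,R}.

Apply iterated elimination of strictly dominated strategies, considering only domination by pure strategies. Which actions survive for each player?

P1 drop C (B beats it: P:3>0 Q:5>4 R:9>4)
P2 drop P (Q beats it: A:9>7 B:6>3 D:7>4)
P1→{A,B,D} P2→{Q,R}

IESDS → P1:{A,B,D} P2:{Q,R}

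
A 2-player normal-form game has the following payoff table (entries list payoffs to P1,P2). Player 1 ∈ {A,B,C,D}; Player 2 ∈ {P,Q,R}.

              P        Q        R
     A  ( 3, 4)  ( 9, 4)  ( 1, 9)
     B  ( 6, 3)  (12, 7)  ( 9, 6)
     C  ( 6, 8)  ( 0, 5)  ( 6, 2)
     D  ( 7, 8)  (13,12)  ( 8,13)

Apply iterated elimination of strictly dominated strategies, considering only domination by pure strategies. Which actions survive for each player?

P1 drop A (B beats it: P:6>3 Q:12>9 R:9>1)
P1 drop C (D beats it: P:7>6 Q:13>0 R:8>6)
P2 drop P (Q beats it: B:7>3 D:12>8)
P1→{B,D} P2→{Q,R}

Remaining: P1:{B,D} P2:{Q,R}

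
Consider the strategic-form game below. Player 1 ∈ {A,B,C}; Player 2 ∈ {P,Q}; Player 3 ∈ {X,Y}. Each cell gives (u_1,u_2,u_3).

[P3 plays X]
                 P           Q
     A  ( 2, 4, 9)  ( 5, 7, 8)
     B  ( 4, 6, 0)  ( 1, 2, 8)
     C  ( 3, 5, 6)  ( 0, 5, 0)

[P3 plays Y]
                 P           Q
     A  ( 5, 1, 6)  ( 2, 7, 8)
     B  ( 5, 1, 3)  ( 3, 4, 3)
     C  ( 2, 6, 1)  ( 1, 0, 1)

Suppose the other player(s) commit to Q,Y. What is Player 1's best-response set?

BR_1 = {B}

u_1(A vs Q,Y) = 2
u_1(B vs Q,Y) = 3
u_1(C vs Q,Y) = 1
max payoff 3 at {B}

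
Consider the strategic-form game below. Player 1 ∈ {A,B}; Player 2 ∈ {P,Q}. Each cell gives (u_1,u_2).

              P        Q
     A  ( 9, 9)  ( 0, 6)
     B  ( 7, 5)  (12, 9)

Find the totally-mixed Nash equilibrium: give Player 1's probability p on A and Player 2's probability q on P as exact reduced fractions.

P1 indiff ⇒ q·9+(1-q)·0 = q·7+(1-q)·12 ⇒ q(2) = (1-q)(12) ⇒ q = 6/7
P2 indiff ⇒ p·9+(1-p)·5 = p·6+(1-p)·9 ⇒ p(3) = (1-p)(4) ⇒ p = 4/7

(p,q) = (4/7, 6/7)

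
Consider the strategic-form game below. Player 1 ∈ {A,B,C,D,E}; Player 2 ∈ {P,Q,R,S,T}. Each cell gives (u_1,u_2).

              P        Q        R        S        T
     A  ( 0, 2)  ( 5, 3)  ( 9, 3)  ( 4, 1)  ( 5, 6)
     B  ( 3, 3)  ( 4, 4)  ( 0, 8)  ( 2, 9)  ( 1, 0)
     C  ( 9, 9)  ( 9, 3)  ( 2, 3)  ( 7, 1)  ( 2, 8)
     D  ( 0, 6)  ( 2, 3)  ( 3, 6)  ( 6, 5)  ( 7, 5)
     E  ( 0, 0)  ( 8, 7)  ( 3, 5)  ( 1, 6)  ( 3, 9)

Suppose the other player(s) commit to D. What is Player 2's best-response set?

P2 best: {P,R}

u_2(P vs D) = 6
u_2(Q vs D) = 3
u_2(R vs D) = 6
u_2(S vs D) = 5
u_2(T vs D) = 5
max payoff 6 at {P,R}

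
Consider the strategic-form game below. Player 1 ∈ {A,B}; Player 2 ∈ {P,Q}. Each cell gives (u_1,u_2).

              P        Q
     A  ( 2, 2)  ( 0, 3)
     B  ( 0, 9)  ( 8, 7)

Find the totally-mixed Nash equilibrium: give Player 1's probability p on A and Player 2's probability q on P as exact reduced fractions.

P1 indiff ⇒ q·2+(1-q)·0 = q·0+(1-q)·8 ⇒ q(2) = (1-q)(8) ⇒ q = 4/5
P2 indiff ⇒ p·2+(1-p)·9 = p·3+(1-p)·7 ⇒ p(-1) = (1-p)(-2) ⇒ p = 2/3

(p,q) = (2/3, 4/5)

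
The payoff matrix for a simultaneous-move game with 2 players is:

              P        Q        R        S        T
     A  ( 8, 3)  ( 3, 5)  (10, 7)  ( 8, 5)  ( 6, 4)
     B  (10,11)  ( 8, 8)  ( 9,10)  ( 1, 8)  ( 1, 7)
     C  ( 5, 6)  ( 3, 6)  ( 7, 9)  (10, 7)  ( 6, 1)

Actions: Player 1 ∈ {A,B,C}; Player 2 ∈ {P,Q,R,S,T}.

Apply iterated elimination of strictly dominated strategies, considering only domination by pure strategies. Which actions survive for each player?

Survivors P1:{A,B} P2:{P,R}

P2 drop Q (R beats it: A:7>5 B:10>8 C:9>6)
P2 drop S (R beats it: A:7>5 B:10>8 C:9>7)
P2 drop T (R beats it: A:7>4 B:10>7 C:9>1)
P1 drop C (A beats it: P:8>5 R:10>7)
P1→{A,B} P2→{P,R}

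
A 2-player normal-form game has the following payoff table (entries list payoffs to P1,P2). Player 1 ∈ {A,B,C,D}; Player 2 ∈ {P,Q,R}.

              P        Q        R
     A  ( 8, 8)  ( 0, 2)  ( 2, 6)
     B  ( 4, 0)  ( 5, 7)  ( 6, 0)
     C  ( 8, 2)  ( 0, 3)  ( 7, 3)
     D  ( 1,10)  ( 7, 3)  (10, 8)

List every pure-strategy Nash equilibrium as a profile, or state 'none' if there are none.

Nash profiles: (A,P)

(A,P): NE
(A,Q): not NE [P1→D gives 7>0; P2→P gives 8>2]
(A,R): not NE [P1→D gives 10>2; P2→P gives 8>6]
(B,P): not NE [P1→C gives 8>4; P2→Q gives 7>0]
(B,Q): not NE [P1→D gives 7>5]
(B,R): not NE [P1→D gives 10>6; P2→Q gives 7>0]
(C,P): not NE [P2→R gives 3>2]
(C,Q): not NE [P1→D gives 7>0]
(C,R): not NE [P1→D gives 10>7]
(D,P): not NE [P1→C gives 8>1]
(D,Q): not NE [P2→P gives 10>3]
(D,R): not NE [P2→P gives 10>8]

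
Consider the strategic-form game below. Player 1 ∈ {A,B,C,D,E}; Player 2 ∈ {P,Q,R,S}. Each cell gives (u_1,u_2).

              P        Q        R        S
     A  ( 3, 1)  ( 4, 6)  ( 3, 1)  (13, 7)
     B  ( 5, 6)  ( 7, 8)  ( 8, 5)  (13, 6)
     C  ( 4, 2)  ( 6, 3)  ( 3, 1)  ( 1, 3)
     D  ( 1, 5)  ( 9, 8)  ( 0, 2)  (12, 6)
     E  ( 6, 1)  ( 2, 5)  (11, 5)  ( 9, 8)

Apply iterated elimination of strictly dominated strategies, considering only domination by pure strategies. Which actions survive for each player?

IESDS → P1:{A,B,D} P2:{Q,S}

P1 drop C (B beats it: P:5>4 Q:7>6 R:8>3 S:13>1)
P2 drop P (Q beats it: A:6>1 B:8>6 D:8>5 E:5>1)
P2 drop R (S beats it: A:7>1 B:6>5 D:6>2 E:8>5)
P1 drop E (A beats it: Q:4>2 S:13>9)
P1→{A,B,D} P2→{Q,S}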